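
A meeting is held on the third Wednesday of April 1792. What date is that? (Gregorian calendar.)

April 1, 1792 is a Sunday.
The first Wednesday is therefore April 4 (3 days later).
The third Wednesday is 4 + 2×7 = April 18.

April 18, 1792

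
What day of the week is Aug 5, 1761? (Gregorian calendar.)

Doomsday rule: the anchor day for the 1700s is Sunday. For year 61: 61÷12 = 5 r 1, and 1÷4 = 0, so 5+1+0 = 6.
Sunday + 6 ≡ Saturday — that's 1761's doomsday.
In August the doomsday date is Aug 8.
Aug 5 is 3 days before Aug 8; 3 mod 7 = 3, so Saturday − 3 = Wednesday.

Wednesday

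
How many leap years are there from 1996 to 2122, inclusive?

31

Multiples of 4 in [1996,2122]: 32.
Of those, multiples of 100: 2 (not leap unless ÷400).
Multiples of 400: 1.
Leap years = 32 − 2 + 1 = 31.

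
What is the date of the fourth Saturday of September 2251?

September 1, 2251 is a Monday.
The first Saturday is therefore September 6 (5 days later).
The fourth Saturday is 6 + 3×7 = September 27.

September 27, 2251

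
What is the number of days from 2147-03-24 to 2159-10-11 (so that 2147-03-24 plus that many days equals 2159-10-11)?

4584

Mar 24, 2147 → Mar 24, 2148: 366 days (Feb 29, 2148 is in that span).
Mar 24, 2148 → Mar 24, 2149: 365 days.
Mar 24, 2149 → Mar 24, 2150: 365 days.
Mar 24, 2150 → Mar 24, 2151: 365 days.
Mar 24, 2151 → Mar 24, 2152: 366 days (Feb 29, 2152 is in that span).
Mar 24, 2152 → Mar 24, 2153: 365 days.
Mar 24, 2153 → Mar 24, 2154: 365 days.
Mar 24, 2154 → Mar 24, 2155: 365 days.
Mar 24, 2155 → Mar 24, 2156: 366 days (Feb 29, 2156 is in that span).
Mar 24, 2156 → Mar 24, 2157: 365 days.
Mar 24, 2157 → Mar 24, 2158: 365 days.
Mar 24, 2158 → Mar 24, 2159: 365 days.
Mar 24, 2159 → Apr 24, 2159: 31 days (March has 31).
Apr 24, 2159 → May 24, 2159: 30 days (April has 30).
May 24, 2159 → Jun 24, 2159: 31 days (May has 31).
Jun 24, 2159 → Jul 24, 2159: 30 days (June has 30).
Jul 24, 2159 → Aug 24, 2159: 31 days (July has 31).
Aug 24, 2159 → Sep 24, 2159: 31 days (August has 31).
Sep 24, 2159 → Oct 11, 2159: 17 days.
Total: 4584 days.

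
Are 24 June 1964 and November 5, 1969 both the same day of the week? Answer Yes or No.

Yes

From Jun 24, 1964 to Nov 5, 1969 is 1960 days.
1960 mod 7 = 0, so they are the same weekday.
(Jun 24, 1964 is a Wednesday; Nov 5, 1969 is a Wednesday.)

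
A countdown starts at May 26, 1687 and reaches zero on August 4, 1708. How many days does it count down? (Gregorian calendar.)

May 26, 1687 → May 26, 1688: 366 days (Feb 29, 1688 is in that span).
May 26, 1688 → May 26, 1689: 365 days.
May 26, 1689 → May 26, 1690: 365 days.
May 26, 1690 → May 26, 1691: 365 days.
May 26, 1691 → May 26, 1692: 366 days (Feb 29, 1692 is in that span).
May 26, 1692 → May 26, 1693: 365 days.
May 26, 1693 → May 26, 1694: 365 days.
May 26, 1694 → May 26, 1695: 365 days.
May 26, 1695 → May 26, 1696: 366 days (Feb 29, 1696 is in that span).
May 26, 1696 → May 26, 1697: 365 days.
May 26, 1697 → May 26, 1698: 365 days.
May 26, 1698 → May 26, 1699: 365 days.
May 26, 1699 → May 26, 1700: 365 days.
May 26, 1700 → May 26, 1701: 365 days.
May 26, 1701 → May 26, 1702: 365 days.
May 26, 1702 → May 26, 1703: 365 days.
May 26, 1703 → May 26, 1704: 366 days (Feb 29, 1704 is in that span).
May 26, 1704 → May 26, 1705: 365 days.
May 26, 1705 → May 26, 1706: 365 days.
May 26, 1706 → May 26, 1707: 365 days.
May 26, 1707 → May 26, 1708: 366 days (Feb 29, 1708 is in that span).
May 26, 1708 → Jun 26, 1708: 31 days (May has 31).
Jun 26, 1708 → Jul 26, 1708: 30 days (June has 30).
Jul 26, 1708 → Aug 4, 1708: 9 days.
Total: 7740 days.

7740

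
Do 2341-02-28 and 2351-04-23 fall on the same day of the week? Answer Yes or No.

No

From Feb 28, 2341 to Apr 23, 2351 is 3706 days.
3706 mod 7 = 3, so they are different weekdays.
(Feb 28, 2341 is a Friday; Apr 23, 2351 is a Monday.)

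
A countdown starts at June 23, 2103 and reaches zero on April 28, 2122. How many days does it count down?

6884

Jun 23, 2103 → Jun 23, 2104: 366 days (Feb 29, 2104 is in that span).
Jun 23, 2104 → Jun 23, 2105: 365 days.
Jun 23, 2105 → Jun 23, 2106: 365 days.
Jun 23, 2106 → Jun 23, 2107: 365 days.
Jun 23, 2107 → Jun 23, 2108: 366 days (Feb 29, 2108 is in that span).
Jun 23, 2108 → Jun 23, 2109: 365 days.
Jun 23, 2109 → Jun 23, 2110: 365 days.
Jun 23, 2110 → Jun 23, 2111: 365 days.
Jun 23, 2111 → Jun 23, 2112: 366 days (Feb 29, 2112 is in that span).
Jun 23, 2112 → Jun 23, 2113: 365 days.
Jun 23, 2113 → Jun 23, 2114: 365 days.
Jun 23, 2114 → Jun 23, 2115: 365 days.
Jun 23, 2115 → Jun 23, 2116: 366 days (Feb 29, 2116 is in that span).
Jun 23, 2116 → Jun 23, 2117: 365 days.
Jun 23, 2117 → Jun 23, 2118: 365 days.
Jun 23, 2118 → Jun 23, 2119: 365 days.
Jun 23, 2119 → Jun 23, 2120: 366 days (Feb 29, 2120 is in that span).
Jun 23, 2120 → Jun 23, 2121: 365 days.
Jun 23, 2121 → Jul 23, 2121: 30 days (June has 30).
Jul 23, 2121 → Aug 23, 2121: 31 days (July has 31).
Aug 23, 2121 → Sep 23, 2121: 31 days (August has 31).
Sep 23, 2121 → Oct 23, 2121: 30 days (September has 30).
Oct 23, 2121 → Nov 23, 2121: 31 days (October has 31).
Nov 23, 2121 → Dec 23, 2121: 30 days (November has 30).
Dec 23, 2121 → Jan 23, 2122: 31 days (December has 31).
Jan 23, 2122 → Feb 23, 2122: 31 days (January has 31).
Feb 23, 2122 → Mar 23, 2122: 28 days (February has 28).
Mar 23, 2122 → Apr 23, 2122: 31 days (March has 31).
Apr 23, 2122 → Apr 28, 2122: 5 days.
Total: 6884 days.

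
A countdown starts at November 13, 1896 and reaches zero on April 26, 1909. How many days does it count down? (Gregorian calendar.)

Nov 13, 1896 → Nov 13, 1897: 365 days.
Nov 13, 1897 → Nov 13, 1898: 365 days.
Nov 13, 1898 → Nov 13, 1899: 365 days.
Nov 13, 1899 → Nov 13, 1900: 365 days.
Nov 13, 1900 → Nov 13, 1901: 365 days.
Nov 13, 1901 → Nov 13, 1902: 365 days.
Nov 13, 1902 → Nov 13, 1903: 365 days.
Nov 13, 1903 → Nov 13, 1904: 366 days (Feb 29, 1904 is in that span).
Nov 13, 1904 → Nov 13, 1905: 365 days.
Nov 13, 1905 → Nov 13, 1906: 365 days.
Nov 13, 1906 → Nov 13, 1907: 365 days.
Nov 13, 1907 → Nov 13, 1908: 366 days (Feb 29, 1908 is in that span).
Nov 13, 1908 → Dec 13, 1908: 30 days (November has 30).
Dec 13, 1908 → Jan 13, 1909: 31 days (December has 31).
Jan 13, 1909 → Feb 13, 1909: 31 days (January has 31).
Feb 13, 1909 → Mar 13, 1909: 28 days (February has 28).
Mar 13, 1909 → Apr 13, 1909: 31 days (March has 31).
Apr 13, 1909 → Apr 26, 1909: 13 days.
Total: 4546 days.

4546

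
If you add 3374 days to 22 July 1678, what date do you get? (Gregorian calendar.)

+365 (one year) → Jul 22, 1679 (3009 left).
+366 (one year; includes Feb 29, 1680) → Jul 22, 1680 (2643 left).
+365 (one year) → Jul 22, 1681 (2278 left).
+365 (one year) → Jul 22, 1682 (1913 left).
+365 (one year) → Jul 22, 1683 (1548 left).
+366 (one year; includes Feb 29, 1684) → Jul 22, 1684 (1182 left).
+365 (one year) → Jul 22, 1685 (817 left).
+365 (one year) → Jul 22, 1686 (452 left).
+365 (one year) → Jul 22, 1687 (87 left).
Jul has 31 days: +10 → Aug 1, 1687 (77 left).
Aug has 31 days: +31 → Sep 1, 1687 (46 left).
Sep has 30 days: +30 → Oct 1, 1687 (16 left).
+16 → Oct 17, 1687.

October 17, 1687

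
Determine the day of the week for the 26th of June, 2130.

Monday

Doomsday rule: the anchor day for the 2100s is Sunday. For year 30: 30÷12 = 2 r 6, and 6÷4 = 1, so 2+6+1 = 9.
Sunday + 9 ≡ Tuesday — that's 2130's doomsday.
In June the doomsday date is Jun 6.
Jun 26 is 20 days after Jun 6; 20 mod 7 = 6, so Tuesday + 6 = Monday.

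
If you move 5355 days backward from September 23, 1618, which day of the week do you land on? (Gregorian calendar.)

First find the weekday of Sep 23, 1618. Doomsday rule: the anchor day for the 1600s is Tuesday. For year 18: 18÷12 = 1 r 6, and 6÷4 = 1, so 1+6+1 = 8.
Tuesday + 8 ≡ Wednesday — that's 1618's doomsday.
In September the doomsday date is Sep 5.
Sep 23 is 18 days after Sep 5; 18 mod 7 = 4, so Wednesday + 4 = Sunday.
5355 mod 7 = 0, so 5355 days before a Sunday is Sunday − 0 = Sunday.

Sunday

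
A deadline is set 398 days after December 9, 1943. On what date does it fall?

Dec has 31 days: +23 → Jan 1, 1944 (375 left).
Jan has 31 days: +31 → Feb 1, 1944 (344 left).
Feb has 29 days: +29 → Mar 1, 1944 (315 left).
Mar has 31 days: +31 → Apr 1, 1944 (284 left).
Apr has 30 days: +30 → May 1, 1944 (254 left).
May has 31 days: +31 → Jun 1, 1944 (223 left).
Jun has 30 days: +30 → Jul 1, 1944 (193 left).
Jul has 31 days: +31 → Aug 1, 1944 (162 left).
Aug has 31 days: +31 → Sep 1, 1944 (131 left).
Sep has 30 days: +30 → Oct 1, 1944 (101 left).
Oct has 31 days: +31 → Nov 1, 1944 (70 left).
Nov has 30 days: +30 → Dec 1, 1944 (40 left).
Dec has 31 days: +31 → Jan 1, 1945 (9 left).
+9 → Jan 10, 1945.

January 10, 1945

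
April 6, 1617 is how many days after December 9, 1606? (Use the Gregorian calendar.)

Dec 9, 1606 → Dec 9, 1607: 365 days.
Dec 9, 1607 → Dec 9, 1608: 366 days (Feb 29, 1608 is in that span).
Dec 9, 1608 → Dec 9, 1609: 365 days.
Dec 9, 1609 → Dec 9, 1610: 365 days.
Dec 9, 1610 → Dec 9, 1611: 365 days.
Dec 9, 1611 → Dec 9, 1612: 366 days (Feb 29, 1612 is in that span).
Dec 9, 1612 → Dec 9, 1613: 365 days.
Dec 9, 1613 → Dec 9, 1614: 365 days.
Dec 9, 1614 → Dec 9, 1615: 365 days.
Dec 9, 1615 → Dec 9, 1616: 366 days (Feb 29, 1616 is in that span).
Dec 9, 1616 → Jan 9, 1617: 31 days (December has 31).
Jan 9, 1617 → Feb 9, 1617: 31 days (January has 31).
Feb 9, 1617 → Mar 9, 1617: 28 days (February has 28).
Mar 9, 1617 → Apr 6, 1617: 28 days.
Total: 3771 days.

3771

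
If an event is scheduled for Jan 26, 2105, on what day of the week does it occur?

Monday

Doomsday rule: the anchor day for the 2100s is Sunday. For year 05: 5÷12 = 0 r 5, and 5÷4 = 1, so 0+5+1 = 6.
Sunday + 6 ≡ Saturday — that's 2105's doomsday.
In January the doomsday date is Jan 3 (2105 is not a leap year).
Jan 26 is 23 days after Jan 3; 23 mod 7 = 2, so Saturday + 2 = Monday.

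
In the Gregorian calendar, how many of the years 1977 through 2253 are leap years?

Multiples of 4 in [1977,2253]: 69.
Of those, multiples of 100: 3 (not leap unless ÷400).
Multiples of 400: 1.
Leap years = 69 − 3 + 1 = 67.

67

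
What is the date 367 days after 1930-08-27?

Aug has 31 days: +5 → Sep 1, 1930 (362 left).
Sep has 30 days: +30 → Oct 1, 1930 (332 left).
Oct has 31 days: +31 → Nov 1, 1930 (301 left).
Nov has 30 days: +30 → Dec 1, 1930 (271 left).
Dec has 31 days: +31 → Jan 1, 1931 (240 left).
Jan has 31 days: +31 → Feb 1, 1931 (209 left).
Feb has 28 days: +28 → Mar 1, 1931 (181 left).
Mar has 31 days: +31 → Apr 1, 1931 (150 left).
Apr has 30 days: +30 → May 1, 1931 (120 left).
May has 31 days: +31 → Jun 1, 1931 (89 left).
Jun has 30 days: +30 → Jul 1, 1931 (59 left).
Jul has 31 days: +31 → Aug 1, 1931 (28 left).
+28 → Aug 29, 1931.

August 29, 1931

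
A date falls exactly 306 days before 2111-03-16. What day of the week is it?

Wednesday

Mar 16, 2111 is a Monday.
306 mod 7 = 5, so 306 days before a Monday is Monday − 5 = Wednesday.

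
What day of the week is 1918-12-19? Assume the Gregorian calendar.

Thursday

January 1, 1918 is a Tuesday.
Jan 1, 1918 → Feb 1, 1918: 31 days (January has 31).
Feb 1, 1918 → Mar 1, 1918: 28 days (February has 28).
Mar 1, 1918 → Apr 1, 1918: 31 days (March has 31).
Apr 1, 1918 → May 1, 1918: 30 days (April has 30).
May 1, 1918 → Jun 1, 1918: 31 days (May has 31).
Jun 1, 1918 → Jul 1, 1918: 30 days (June has 30).
Jul 1, 1918 → Aug 1, 1918: 31 days (July has 31).
Aug 1, 1918 → Sep 1, 1918: 31 days (August has 31).
Sep 1, 1918 → Oct 1, 1918: 30 days (September has 30).
Oct 1, 1918 → Nov 1, 1918: 31 days (October has 31).
Nov 1, 1918 → Dec 1, 1918: 30 days (November has 30).
Dec 1, 1918 → Dec 19, 1918: 18 days.
Total: 352 days.
352 mod 7 = 2, so Tuesday + 2 = Thursday.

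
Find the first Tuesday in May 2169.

May 1, 2169 is a Monday.
The first Tuesday is therefore May 2 (1 days later).

May 2, 2169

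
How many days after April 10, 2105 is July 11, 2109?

Apr 10, 2105 → Apr 10, 2106: 365 days.
Apr 10, 2106 → Apr 10, 2107: 365 days.
Apr 10, 2107 → Apr 10, 2108: 366 days (Feb 29, 2108 is in that span).
Apr 10, 2108 → Apr 10, 2109: 365 days.
Apr 10, 2109 → May 10, 2109: 30 days (April has 30).
May 10, 2109 → Jun 10, 2109: 31 days (May has 31).
Jun 10, 2109 → Jul 10, 2109: 30 days (June has 30).
Jul 10, 2109 → Jul 11, 2109: 1 days.
Total: 1553 days.

1553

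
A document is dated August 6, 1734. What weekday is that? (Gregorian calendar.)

Friday

Doomsday rule: the anchor day for the 1700s is Sunday. For year 34: 34÷12 = 2 r 10, and 10÷4 = 2, so 2+10+2 = 14.
Sunday + 14 ≡ Sunday — that's 1734's doomsday.
In August the doomsday date is Aug 8.
Aug 6 is 2 days before Aug 8; 2 mod 7 = 2, so Sunday − 2 = Friday.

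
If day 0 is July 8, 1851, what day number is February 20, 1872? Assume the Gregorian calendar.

7532

Jul 8, 1851 → Jul 8, 1852: 366 days (Feb 29, 1852 is in that span).
Jul 8, 1852 → Jul 8, 1853: 365 days.
Jul 8, 1853 → Jul 8, 1854: 365 days.
Jul 8, 1854 → Jul 8, 1855: 365 days.
Jul 8, 1855 → Jul 8, 1856: 366 days (Feb 29, 1856 is in that span).
Jul 8, 1856 → Jul 8, 1857: 365 days.
Jul 8, 1857 → Jul 8, 1858: 365 days.
Jul 8, 1858 → Jul 8, 1859: 365 days.
Jul 8, 1859 → Jul 8, 1860: 366 days (Feb 29, 1860 is in that span).
Jul 8, 1860 → Jul 8, 1861: 365 days.
Jul 8, 1861 → Jul 8, 1862: 365 days.
Jul 8, 1862 → Jul 8, 1863: 365 days.
Jul 8, 1863 → Jul 8, 1864: 366 days (Feb 29, 1864 is in that span).
Jul 8, 1864 → Jul 8, 1865: 365 days.
Jul 8, 1865 → Jul 8, 1866: 365 days.
Jul 8, 1866 → Jul 8, 1867: 365 days.
Jul 8, 1867 → Jul 8, 1868: 366 days (Feb 29, 1868 is in that span).
Jul 8, 1868 → Jul 8, 1869: 365 days.
Jul 8, 1869 → Jul 8, 1870: 365 days.
Jul 8, 1870 → Jul 8, 1871: 365 days.
Jul 8, 1871 → Aug 8, 1871: 31 days (July has 31).
Aug 8, 1871 → Sep 8, 1871: 31 days (August has 31).
Sep 8, 1871 → Oct 8, 1871: 30 days (September has 30).
Oct 8, 1871 → Nov 8, 1871: 31 days (October has 31).
Nov 8, 1871 → Dec 8, 1871: 30 days (November has 30).
Dec 8, 1871 → Jan 8, 1872: 31 days (December has 31).
Jan 8, 1872 → Feb 8, 1872: 31 days (January has 31).
Feb 8, 1872 → Feb 20, 1872: 12 days.
Total: 7532 days.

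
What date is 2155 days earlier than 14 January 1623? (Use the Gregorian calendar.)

February 19, 1617

−365 (one year) → Jan 14, 1622 (1790 left).
−365 (one year) → Jan 14, 1621 (1425 left).
−366 (one year; includes Feb 29, 1620) → Jan 14, 1620 (1059 left).
−365 (one year) → Jan 14, 1619 (694 left).
−365 (one year) → Jan 14, 1618 (329 left).
−14 → Dec 31, 1617 (end of Dec, 31 days; 315 left).
−31 → Nov 30, 1617 (end of Nov, 30 days; 284 left).
−30 → Oct 31, 1617 (end of Oct, 31 days; 254 left).
−31 → Sep 30, 1617 (end of Sep, 30 days; 223 left).
−30 → Aug 31, 1617 (end of Aug, 31 days; 193 left).
−31 → Jul 31, 1617 (end of Jul, 31 days; 162 left).
−31 → Jun 30, 1617 (end of Jun, 30 days; 131 left).
−30 → May 31, 1617 (end of May, 31 days; 101 left).
−31 → Apr 30, 1617 (end of Apr, 30 days; 70 left).
−30 → Mar 31, 1617 (end of Mar, 31 days; 40 left).
−31 → Feb 28, 1617 (end of Feb, 28 days; 9 left).
−9 → Feb 19, 1617.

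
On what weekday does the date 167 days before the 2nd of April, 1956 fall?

Apr 2, 1956 is a Monday.
167 mod 7 = 6, so 167 days before a Monday is Monday − 6 = Tuesday.

Tuesday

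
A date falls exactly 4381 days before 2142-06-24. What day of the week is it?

Jun 24, 2142 is a Sunday.
4381 mod 7 = 6, so 4381 days before a Sunday is Sunday − 6 = Monday.

Monday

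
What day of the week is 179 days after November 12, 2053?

First find the weekday of Nov 12, 2053. Doomsday rule: the anchor day for the 2000s is Tuesday. For year 53: 53÷12 = 4 r 5, and 5÷4 = 1, so 4+5+1 = 10.
Tuesday + 10 ≡ Friday — that's 2053's doomsday.
In November the doomsday date is Nov 7.
Nov 12 is 5 days after Nov 7; 5 mod 7 = 5, so Friday + 5 = Wednesday.
179 mod 7 = 4, so 179 days after a Wednesday is Wednesday + 4 = Sunday.

Sunday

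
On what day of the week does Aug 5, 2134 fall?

Doomsday rule: the anchor day for the 2100s is Sunday. For year 34: 34÷12 = 2 r 10, and 10÷4 = 2, so 2+10+2 = 14.
Sunday + 14 ≡ Sunday — that's 2134's doomsday.
In August the doomsday date is Aug 8.
Aug 5 is 3 days before Aug 8; 3 mod 7 = 3, so Sunday − 3 = Thursday.

Thursday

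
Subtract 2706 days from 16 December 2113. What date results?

July 20, 2106

−365 (one year) → Dec 16, 2112 (2341 left).
−366 (one year; includes Feb 29, 2112) → Dec 16, 2111 (1975 left).
−365 (one year) → Dec 16, 2110 (1610 left).
−365 (one year) → Dec 16, 2109 (1245 left).
−365 (one year) → Dec 16, 2108 (880 left).
−366 (one year; includes Feb 29, 2108) → Dec 16, 2107 (514 left).
−365 (one year) → Dec 16, 2106 (149 left).
−16 → Nov 30, 2106 (end of Nov, 30 days; 133 left).
−30 → Oct 31, 2106 (end of Oct, 31 days; 103 left).
−31 → Sep 30, 2106 (end of Sep, 30 days; 72 left).
−30 → Aug 31, 2106 (end of Aug, 31 days; 42 left).
−31 → Jul 31, 2106 (end of Jul, 31 days; 11 left).
−11 → Jul 20, 2106.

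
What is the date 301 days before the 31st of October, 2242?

−31 → Sep 30, 2242 (end of Sep, 30 days; 270 left).
−30 → Aug 31, 2242 (end of Aug, 31 days; 240 left).
−31 → Jul 31, 2242 (end of Jul, 31 days; 209 left).
−31 → Jun 30, 2242 (end of Jun, 30 days; 178 left).
−30 → May 31, 2242 (end of May, 31 days; 148 left).
−31 → Apr 30, 2242 (end of Apr, 30 days; 117 left).
−30 → Mar 31, 2242 (end of Mar, 31 days; 87 left).
−31 → Feb 28, 2242 (end of Feb, 28 days; 56 left).
−28 → Jan 31, 2242 (end of Jan, 31 days; 28 left).
−28 → Jan 3, 2242.

January 3, 2242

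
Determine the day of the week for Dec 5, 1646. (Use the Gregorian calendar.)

Doomsday rule: the anchor day for the 1600s is Tuesday. For year 46: 46÷12 = 3 r 10, and 10÷4 = 2, so 3+10+2 = 15.
Tuesday + 15 ≡ Wednesday — that's 1646's doomsday.
In December the doomsday date is Dec 12.
Dec 5 is 7 days before Dec 12; 7 mod 7 = 0, so Wednesday − 0 = Wednesday.

Wednesday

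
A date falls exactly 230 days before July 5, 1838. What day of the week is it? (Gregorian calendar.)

Jul 5, 1838 is a Thursday.
230 mod 7 = 6, so 230 days before a Thursday is Thursday − 6 = Friday.

Friday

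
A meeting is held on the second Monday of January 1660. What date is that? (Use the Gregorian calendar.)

January 12, 1660

January 1, 1660 is a Thursday.
The first Monday is therefore January 5 (4 days later).
The second Monday is 5 + 1×7 = January 12.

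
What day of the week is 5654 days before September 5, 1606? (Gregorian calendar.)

Thursday

Sep 5, 1606 is a Tuesday.
5654 mod 7 = 5, so 5654 days before a Tuesday is Tuesday − 5 = Thursday.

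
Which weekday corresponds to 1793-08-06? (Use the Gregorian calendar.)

Tuesday

Doomsday rule: the anchor day for the 1700s is Sunday. For year 93: 93÷12 = 7 r 9, and 9÷4 = 2, so 7+9+2 = 18.
Sunday + 18 ≡ Thursday — that's 1793's doomsday.
In August the doomsday date is Aug 8.
Aug 6 is 2 days before Aug 8; 2 mod 7 = 2, so Thursday − 2 = Tuesday.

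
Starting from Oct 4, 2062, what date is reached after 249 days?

June 10, 2063

Oct has 31 days: +28 → Nov 1, 2062 (221 left).
Nov has 30 days: +30 → Dec 1, 2062 (191 left).
Dec has 31 days: +31 → Jan 1, 2063 (160 left).
Jan has 31 days: +31 → Feb 1, 2063 (129 left).
Feb has 28 days: +28 → Mar 1, 2063 (101 left).
Mar has 31 days: +31 → Apr 1, 2063 (70 left).
Apr has 30 days: +30 → May 1, 2063 (40 left).
May has 31 days: +31 → Jun 1, 2063 (9 left).
+9 → Jun 10, 2063.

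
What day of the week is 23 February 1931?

Doomsday rule: the anchor day for the 1900s is Wednesday. For year 31: 31÷12 = 2 r 7, and 7÷4 = 1, so 2+7+1 = 10.
Wednesday + 10 ≡ Saturday — that's 1931's doomsday.
In February the doomsday date is Feb 28 (1931 is not a leap year).
Feb 23 is 5 days before Feb 28; 5 mod 7 = 5, so Saturday − 5 = Monday.

Monday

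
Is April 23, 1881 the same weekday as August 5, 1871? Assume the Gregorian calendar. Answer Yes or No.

From Aug 5, 1871 to Apr 23, 1881 is 3549 days.
3549 mod 7 = 0, so they are the same weekday.
(Aug 5, 1871 is a Saturday; Apr 23, 1881 is a Saturday.)

Yes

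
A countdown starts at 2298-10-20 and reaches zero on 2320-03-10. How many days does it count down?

Oct 20, 2298 → Oct 20, 2299: 365 days.
Oct 20, 2299 → Oct 20, 2300: 365 days.
Oct 20, 2300 → Oct 20, 2301: 365 days.
Oct 20, 2301 → Oct 20, 2302: 365 days.
Oct 20, 2302 → Oct 20, 2303: 365 days.
Oct 20, 2303 → Oct 20, 2304: 366 days (Feb 29, 2304 is in that span).
Oct 20, 2304 → Oct 20, 2305: 365 days.
Oct 20, 2305 → Oct 20, 2306: 365 days.
Oct 20, 2306 → Oct 20, 2307: 365 days.
Oct 20, 2307 → Oct 20, 2308: 366 days (Feb 29, 2308 is in that span).
Oct 20, 2308 → Oct 20, 2309: 365 days.
Oct 20, 2309 → Oct 20, 2310: 365 days.
Oct 20, 2310 → Oct 20, 2311: 365 days.
Oct 20, 2311 → Oct 20, 2312: 366 days (Feb 29, 2312 is in that span).
Oct 20, 2312 → Oct 20, 2313: 365 days.
Oct 20, 2313 → Oct 20, 2314: 365 days.
Oct 20, 2314 → Oct 20, 2315: 365 days.
Oct 20, 2315 → Oct 20, 2316: 366 days (Feb 29, 2316 is in that span).
Oct 20, 2316 → Oct 20, 2317: 365 days.
Oct 20, 2317 → Oct 20, 2318: 365 days.
Oct 20, 2318 → Oct 20, 2319: 365 days.
Oct 20, 2319 → Nov 20, 2319: 31 days (October has 31).
Nov 20, 2319 → Dec 20, 2319: 30 days (November has 30).
Dec 20, 2319 → Jan 20, 2320: 31 days (December has 31).
Jan 20, 2320 → Feb 20, 2320: 31 days (January has 31).
Feb 20, 2320 → Mar 10, 2320: 19 days.
Total: 7811 days.

7811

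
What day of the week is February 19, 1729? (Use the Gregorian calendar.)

Saturday

Doomsday rule: the anchor day for the 1700s is Sunday. For year 29: 29÷12 = 2 r 5, and 5÷4 = 1, so 2+5+1 = 8.
Sunday + 8 ≡ Monday — that's 1729's doomsday.
In February the doomsday date is Feb 28 (1729 is not a leap year).
Feb 19 is 9 days before Feb 28; 9 mod 7 = 2, so Monday − 2 = Saturday.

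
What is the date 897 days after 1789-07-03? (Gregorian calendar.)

+365 (one year) → Jul 3, 1790 (532 left).
+365 (one year) → Jul 3, 1791 (167 left).
Jul has 31 days: +29 → Aug 1, 1791 (138 left).
Aug has 31 days: +31 → Sep 1, 1791 (107 left).
Sep has 30 days: +30 → Oct 1, 1791 (77 left).
Oct has 31 days: +31 → Nov 1, 1791 (46 left).
Nov has 30 days: +30 → Dec 1, 1791 (16 left).
+16 → Dec 17, 1791.

December 17, 1791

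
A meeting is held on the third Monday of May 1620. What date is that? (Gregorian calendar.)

May 18, 1620

May 1, 1620 is a Friday.
The first Monday is therefore May 4 (3 days later).
The third Monday is 4 + 2×7 = May 18.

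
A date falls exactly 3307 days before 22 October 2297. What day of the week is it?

Tuesday

Oct 22, 2297 is a Friday.
3307 mod 7 = 3, so 3307 days before a Friday is Friday − 3 = Tuesday.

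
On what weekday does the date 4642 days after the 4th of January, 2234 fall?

Sunday

First find the weekday of Jan 4, 2234. Doomsday rule: the anchor day for the 2200s is Friday. For year 34: 34÷12 = 2 r 10, and 10÷4 = 2, so 2+10+2 = 14.
Friday + 14 ≡ Friday — that's 2234's doomsday.
In January the doomsday date is Jan 3 (2234 is not a leap year).
Jan 4 is 1 day after Jan 3; 1 mod 7 = 1, so Friday + 1 = Saturday.
4642 mod 7 = 1, so 4642 days after a Saturday is Saturday + 1 = Sunday.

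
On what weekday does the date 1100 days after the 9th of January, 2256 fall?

First find the weekday of Jan 9, 2256. Doomsday rule: the anchor day for the 2200s is Friday. For year 56: 56÷12 = 4 r 8, and 8÷4 = 2, so 4+8+2 = 14.
Friday + 14 ≡ Friday — that's 2256's doomsday.
In January the doomsday date is Jan 4 (2256 is a leap year (divisible by 4)).
Jan 9 is 5 days after Jan 4; 5 mod 7 = 5, so Friday + 5 = Wednesday.
1100 mod 7 = 1, so 1100 days after a Wednesday is Wednesday + 1 = Thursday.

Thursday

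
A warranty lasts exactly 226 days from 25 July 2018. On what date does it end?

March 8, 2019

Jul has 31 days: +7 → Aug 1, 2018 (219 left).
Aug has 31 days: +31 → Sep 1, 2018 (188 left).
Sep has 30 days: +30 → Oct 1, 2018 (158 left).
Oct has 31 days: +31 → Nov 1, 2018 (127 left).
Nov has 30 days: +30 → Dec 1, 2018 (97 left).
Dec has 31 days: +31 → Jan 1, 2019 (66 left).
Jan has 31 days: +31 → Feb 1, 2019 (35 left).
Feb has 28 days: +28 → Mar 1, 2019 (7 left).
+7 → Mar 8, 2019.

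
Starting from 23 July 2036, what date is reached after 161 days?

December 31, 2036

Jul has 31 days: +9 → Aug 1, 2036 (152 left).
Aug has 31 days: +31 → Sep 1, 2036 (121 left).
Sep has 30 days: +30 → Oct 1, 2036 (91 left).
Oct has 31 days: +31 → Nov 1, 2036 (60 left).
Nov has 30 days: +30 → Dec 1, 2036 (30 left).
+30 → Dec 31, 2036.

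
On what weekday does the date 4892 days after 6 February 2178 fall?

Thursday

First find the weekday of Feb 6, 2178. Doomsday rule: the anchor day for the 2100s is Sunday. For year 78: 78÷12 = 6 r 6, and 6÷4 = 1, so 6+6+1 = 13.
Sunday + 13 ≡ Saturday — that's 2178's doomsday.
In February the doomsday date is Feb 28 (2178 is not a leap year).
Feb 6 is 22 days before Feb 28; 22 mod 7 = 1, so Saturday − 1 = Friday.
4892 mod 7 = 6, so 4892 days after a Friday is Friday + 6 = Thursday.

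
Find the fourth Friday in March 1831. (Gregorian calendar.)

March 25, 1831

March 1, 1831 is a Tuesday.
The first Friday is therefore March 4 (3 days later).
The fourth Friday is 4 + 3×7 = March 25.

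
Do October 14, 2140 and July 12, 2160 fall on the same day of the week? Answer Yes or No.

No

From Oct 14, 2140 to Jul 12, 2160 is 7211 days.
7211 mod 7 = 1, so they are different weekdays.
(Oct 14, 2140 is a Friday; Jul 12, 2160 is a Saturday.)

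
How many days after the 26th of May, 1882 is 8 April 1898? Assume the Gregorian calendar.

May 26, 1882 → May 26, 1883: 365 days.
May 26, 1883 → May 26, 1884: 366 days (Feb 29, 1884 is in that span).
May 26, 1884 → May 26, 1885: 365 days.
May 26, 1885 → May 26, 1886: 365 days.
May 26, 1886 → May 26, 1887: 365 days.
May 26, 1887 → May 26, 1888: 366 days (Feb 29, 1888 is in that span).
May 26, 1888 → May 26, 1889: 365 days.
May 26, 1889 → May 26, 1890: 365 days.
May 26, 1890 → May 26, 1891: 365 days.
May 26, 1891 → May 26, 1892: 366 days (Feb 29, 1892 is in that span).
May 26, 1892 → May 26, 1893: 365 days.
May 26, 1893 → May 26, 1894: 365 days.
May 26, 1894 → May 26, 1895: 365 days.
May 26, 1895 → May 26, 1896: 366 days (Feb 29, 1896 is in that span).
May 26, 1896 → May 26, 1897: 365 days.
May 26, 1897 → Jun 26, 1897: 31 days (May has 31).
Jun 26, 1897 → Jul 26, 1897: 30 days (June has 30).
Jul 26, 1897 → Aug 26, 1897: 31 days (July has 31).
Aug 26, 1897 → Sep 26, 1897: 31 days (August has 31).
Sep 26, 1897 → Oct 26, 1897: 30 days (September has 30).
Oct 26, 1897 → Nov 26, 1897: 31 days (October has 31).
Nov 26, 1897 → Dec 26, 1897: 30 days (November has 30).
Dec 26, 1897 → Jan 26, 1898: 31 days (December has 31).
Jan 26, 1898 → Feb 26, 1898: 31 days (January has 31).
Feb 26, 1898 → Mar 26, 1898: 28 days (February has 28).
Mar 26, 1898 → Apr 8, 1898: 13 days.
Total: 5796 days.

5796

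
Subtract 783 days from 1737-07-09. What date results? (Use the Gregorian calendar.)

−365 (one year) → Jul 9, 1736 (418 left).
−366 (one year; includes Feb 29, 1736) → Jul 9, 1735 (52 left).
−9 → Jun 30, 1735 (end of Jun, 30 days; 43 left).
−30 → May 31, 1735 (end of May, 31 days; 13 left).
−13 → May 18, 1735.

May 18, 1735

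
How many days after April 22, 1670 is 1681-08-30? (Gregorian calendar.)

Apr 22, 1670 → Apr 22, 1671: 365 days.
Apr 22, 1671 → Apr 22, 1672: 366 days (Feb 29, 1672 is in that span).
Apr 22, 1672 → Apr 22, 1673: 365 days.
Apr 22, 1673 → Apr 22, 1674: 365 days.
Apr 22, 1674 → Apr 22, 1675: 365 days.
Apr 22, 1675 → Apr 22, 1676: 366 days (Feb 29, 1676 is in that span).
Apr 22, 1676 → Apr 22, 1677: 365 days.
Apr 22, 1677 → Apr 22, 1678: 365 days.
Apr 22, 1678 → Apr 22, 1679: 365 days.
Apr 22, 1679 → Apr 22, 1680: 366 days (Feb 29, 1680 is in that span).
Apr 22, 1680 → Apr 22, 1681: 365 days.
Apr 22, 1681 → May 22, 1681: 30 days (April has 30).
May 22, 1681 → Jun 22, 1681: 31 days (May has 31).
Jun 22, 1681 → Jul 22, 1681: 30 days (June has 30).
Jul 22, 1681 → Aug 22, 1681: 31 days (July has 31).
Aug 22, 1681 → Aug 30, 1681: 8 days.
Total: 4148 days.

4148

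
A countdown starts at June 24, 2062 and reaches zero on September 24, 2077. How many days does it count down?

5571

Jun 24, 2062 → Jun 24, 2063: 365 days.
Jun 24, 2063 → Jun 24, 2064: 366 days (Feb 29, 2064 is in that span).
Jun 24, 2064 → Jun 24, 2065: 365 days.
Jun 24, 2065 → Jun 24, 2066: 365 days.
Jun 24, 2066 → Jun 24, 2067: 365 days.
Jun 24, 2067 → Jun 24, 2068: 366 days (Feb 29, 2068 is in that span).
Jun 24, 2068 → Jun 24, 2069: 365 days.
Jun 24, 2069 → Jun 24, 2070: 365 days.
Jun 24, 2070 → Jun 24, 2071: 365 days.
Jun 24, 2071 → Jun 24, 2072: 366 days (Feb 29, 2072 is in that span).
Jun 24, 2072 → Jun 24, 2073: 365 days.
Jun 24, 2073 → Jun 24, 2074: 365 days.
Jun 24, 2074 → Jun 24, 2075: 365 days.
Jun 24, 2075 → Jun 24, 2076: 366 days (Feb 29, 2076 is in that span).
Jun 24, 2076 → Jun 24, 2077: 365 days.
Jun 24, 2077 → Jul 24, 2077: 30 days (June has 30).
Jul 24, 2077 → Aug 24, 2077: 31 days (July has 31).
Aug 24, 2077 → Sep 24, 2077: 31 days.
Total: 5571 days.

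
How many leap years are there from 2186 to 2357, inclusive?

41

Multiples of 4 in [2186,2357]: 43.
Of those, multiples of 100: 2 (not leap unless ÷400).
Multiples of 400: 0.
Leap years = 43 − 2 + 0 = 41.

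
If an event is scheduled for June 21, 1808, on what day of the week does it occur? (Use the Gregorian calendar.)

Tuesday

Doomsday rule: the anchor day for the 1800s is Friday. For year 08: 8÷12 = 0 r 8, and 8÷4 = 2, so 0+8+2 = 10.
Friday + 10 ≡ Monday — that's 1808's doomsday.
In June the doomsday date is Jun 6.
Jun 21 is 15 days after Jun 6; 15 mod 7 = 1, so Monday + 1 = Tuesday.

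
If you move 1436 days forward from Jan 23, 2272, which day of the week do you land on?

First find the weekday of Jan 23, 2272. Doomsday rule: the anchor day for the 2200s is Friday. For year 72: 72÷12 = 6 r 0, and 0÷4 = 0, so 6+0+0 = 6.
Friday + 6 ≡ Thursday — that's 2272's doomsday.
In January the doomsday date is Jan 4 (2272 is a leap year (divisible by 4)).
Jan 23 is 19 days after Jan 4; 19 mod 7 = 5, so Thursday + 5 = Tuesday.
1436 mod 7 = 1, so 1436 days after a Tuesday is Tuesday + 1 = Wednesday.

Wednesday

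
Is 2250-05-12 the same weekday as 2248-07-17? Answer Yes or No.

No

From Jul 17, 2248 to May 12, 2250 is 664 days.
664 mod 7 = 6, so they are different weekdays.
(Jul 17, 2248 is a Monday; May 12, 2250 is a Sunday.)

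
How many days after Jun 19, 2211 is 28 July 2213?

770

Jun 19, 2211 → Jun 19, 2212: 366 days (Feb 29, 2212 is in that span).
Jun 19, 2212 → Jun 19, 2213: 365 days.
Jun 19, 2213 → Jul 19, 2213: 30 days (June has 30).
Jul 19, 2213 → Jul 28, 2213: 9 days.
Total: 770 days.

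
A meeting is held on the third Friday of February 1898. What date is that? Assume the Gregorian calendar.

February 1, 1898 is a Tuesday.
The first Friday is therefore February 4 (3 days later).
The third Friday is 4 + 2×7 = February 18.

February 18, 1898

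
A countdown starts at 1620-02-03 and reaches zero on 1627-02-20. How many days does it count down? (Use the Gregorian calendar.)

Feb 3, 1620 → Feb 3, 1621: 366 days (Feb 29, 1620 is in that span).
Feb 3, 1621 → Feb 3, 1622: 365 days.
Feb 3, 1622 → Feb 3, 1623: 365 days.
Feb 3, 1623 → Feb 3, 1624: 365 days.
Feb 3, 1624 → Feb 3, 1625: 366 days (Feb 29, 1624 is in that span).
Feb 3, 1625 → Feb 3, 1626: 365 days.
Feb 3, 1626 → Mar 3, 1626: 28 days (February has 28).
Mar 3, 1626 → Apr 3, 1626: 31 days (March has 31).
Apr 3, 1626 → May 3, 1626: 30 days (April has 30).
May 3, 1626 → Jun 3, 1626: 31 days (May has 31).
Jun 3, 1626 → Jul 3, 1626: 30 days (June has 30).
Jul 3, 1626 → Aug 3, 1626: 31 days (July has 31).
Aug 3, 1626 → Sep 3, 1626: 31 days (August has 31).
Sep 3, 1626 → Oct 3, 1626: 30 days (September has 30).
Oct 3, 1626 → Nov 3, 1626: 31 days (October has 31).
Nov 3, 1626 → Dec 3, 1626: 30 days (November has 30).
Dec 3, 1626 → Jan 3, 1627: 31 days (December has 31).
Jan 3, 1627 → Feb 3, 1627: 31 days (January has 31).
Feb 3, 1627 → Feb 20, 1627: 17 days.
Total: 2574 days.

2574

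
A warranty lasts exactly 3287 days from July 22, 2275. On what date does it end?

July 21, 2284

+366 (one year; includes Feb 29, 2276) → Jul 22, 2276 (2921 left).
+365 (one year) → Jul 22, 2277 (2556 left).
+365 (one year) → Jul 22, 2278 (2191 left).
+365 (one year) → Jul 22, 2279 (1826 left).
+366 (one year; includes Feb 29, 2280) → Jul 22, 2280 (1460 left).
+365 (one year) → Jul 22, 2281 (1095 left).
+365 (one year) → Jul 22, 2282 (730 left).
+365 (one year) → Jul 22, 2283 (365 left).
Jul has 31 days: +10 → Aug 1, 2283 (355 left).
Aug has 31 days: +31 → Sep 1, 2283 (324 left).
Sep has 30 days: +30 → Oct 1, 2283 (294 left).
Oct has 31 days: +31 → Nov 1, 2283 (263 left).
Nov has 30 days: +30 → Dec 1, 2283 (233 left).
Dec has 31 days: +31 → Jan 1, 2284 (202 left).
Jan has 31 days: +31 → Feb 1, 2284 (171 left).
Feb has 29 days: +29 → Mar 1, 2284 (142 left).
Mar has 31 days: +31 → Apr 1, 2284 (111 left).
Apr has 30 days: +30 → May 1, 2284 (81 left).
May has 31 days: +31 → Jun 1, 2284 (50 left).
Jun has 30 days: +30 → Jul 1, 2284 (20 left).
+20 → Jul 21, 2284.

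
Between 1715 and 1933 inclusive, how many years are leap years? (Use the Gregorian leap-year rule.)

53

Multiples of 4 in [1715,1933]: 55.
Of those, multiples of 100: 2 (not leap unless ÷400).
Multiples of 400: 0.
Leap years = 55 − 2 + 0 = 53.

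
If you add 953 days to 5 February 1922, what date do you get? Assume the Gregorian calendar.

+365 (one year) → Feb 5, 1923 (588 left).
+365 (one year) → Feb 5, 1924 (223 left).
Feb has 29 days: +25 → Mar 1, 1924 (198 left).
Mar has 31 days: +31 → Apr 1, 1924 (167 left).
Apr has 30 days: +30 → May 1, 1924 (137 left).
May has 31 days: +31 → Jun 1, 1924 (106 left).
Jun has 30 days: +30 → Jul 1, 1924 (76 left).
Jul has 31 days: +31 → Aug 1, 1924 (45 left).
Aug has 31 days: +31 → Sep 1, 1924 (14 left).
+14 → Sep 15, 1924.

September 15, 1924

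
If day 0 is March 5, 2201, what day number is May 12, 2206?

Mar 5, 2201 → Mar 5, 2202: 365 days.
Mar 5, 2202 → Mar 5, 2203: 365 days.
Mar 5, 2203 → Mar 5, 2204: 366 days (Feb 29, 2204 is in that span).
Mar 5, 2204 → Mar 5, 2205: 365 days.
Mar 5, 2205 → Mar 5, 2206: 365 days.
Mar 5, 2206 → Apr 5, 2206: 31 days (March has 31).
Apr 5, 2206 → May 5, 2206: 30 days (April has 30).
May 5, 2206 → May 12, 2206: 7 days.
Total: 1894 days.

1894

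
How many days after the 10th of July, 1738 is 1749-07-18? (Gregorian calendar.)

4026

Jul 10, 1738 → Jul 10, 1739: 365 days.
Jul 10, 1739 → Jul 10, 1740: 366 days (Feb 29, 1740 is in that span).
Jul 10, 1740 → Jul 10, 1741: 365 days.
Jul 10, 1741 → Jul 10, 1742: 365 days.
Jul 10, 1742 → Jul 10, 1743: 365 days.
Jul 10, 1743 → Jul 10, 1744: 366 days (Feb 29, 1744 is in that span).
Jul 10, 1744 → Jul 10, 1745: 365 days.
Jul 10, 1745 → Jul 10, 1746: 365 days.
Jul 10, 1746 → Jul 10, 1747: 365 days.
Jul 10, 1747 → Jul 10, 1748: 366 days (Feb 29, 1748 is in that span).
Jul 10, 1748 → Aug 10, 1748: 31 days (July has 31).
Aug 10, 1748 → Sep 10, 1748: 31 days (August has 31).
Sep 10, 1748 → Oct 10, 1748: 30 days (September has 30).
Oct 10, 1748 → Nov 10, 1748: 31 days (October has 31).
Nov 10, 1748 → Dec 10, 1748: 30 days (November has 30).
Dec 10, 1748 → Jan 10, 1749: 31 days (December has 31).
Jan 10, 1749 → Feb 10, 1749: 31 days (January has 31).
Feb 10, 1749 → Mar 10, 1749: 28 days (February has 28).
Mar 10, 1749 → Apr 10, 1749: 31 days (March has 31).
Apr 10, 1749 → May 10, 1749: 30 days (April has 30).
May 10, 1749 → Jun 10, 1749: 31 days (May has 31).
Jun 10, 1749 → Jul 10, 1749: 30 days (June has 30).
Jul 10, 1749 → Jul 18, 1749: 8 days.
Total: 4026 days.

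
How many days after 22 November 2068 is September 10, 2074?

2118

Nov 22, 2068 → Nov 22, 2069: 365 days.
Nov 22, 2069 → Nov 22, 2070: 365 days.
Nov 22, 2070 → Nov 22, 2071: 365 days.
Nov 22, 2071 → Nov 22, 2072: 366 days (Feb 29, 2072 is in that span).
Nov 22, 2072 → Nov 22, 2073: 365 days.
Nov 22, 2073 → Dec 22, 2073: 30 days (November has 30).
Dec 22, 2073 → Jan 22, 2074: 31 days (December has 31).
Jan 22, 2074 → Feb 22, 2074: 31 days (January has 31).
Feb 22, 2074 → Mar 22, 2074: 28 days (February has 28).
Mar 22, 2074 → Apr 22, 2074: 31 days (March has 31).
Apr 22, 2074 → May 22, 2074: 30 days (April has 30).
May 22, 2074 → Jun 22, 2074: 31 days (May has 31).
Jun 22, 2074 → Jul 22, 2074: 30 days (June has 30).
Jul 22, 2074 → Aug 22, 2074: 31 days (July has 31).
Aug 22, 2074 → Sep 10, 2074: 19 days.
Total: 2118 days.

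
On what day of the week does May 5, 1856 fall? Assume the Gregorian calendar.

Monday

Doomsday rule: the anchor day for the 1800s is Friday. For year 56: 56÷12 = 4 r 8, and 8÷4 = 2, so 4+8+2 = 14.
Friday + 14 ≡ Friday — that's 1856's doomsday.
In May the doomsday date is May 9.
May 5 is 4 days before May 9; 4 mod 7 = 4, so Friday − 4 = Monday.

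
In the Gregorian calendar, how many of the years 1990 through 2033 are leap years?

11

Multiples of 4 in [1990,2033]: 11.
Of those, multiples of 100: 1 (not leap unless ÷400).
Multiples of 400: 1.
Leap years = 11 − 1 + 1 = 11.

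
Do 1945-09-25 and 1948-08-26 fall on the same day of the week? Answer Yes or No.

No

From Sep 25, 1945 to Aug 26, 1948 is 1066 days.
1066 mod 7 = 2, so they are different weekdays.
(Sep 25, 1945 is a Tuesday; Aug 26, 1948 is a Thursday.)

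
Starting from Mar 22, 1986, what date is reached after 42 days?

Mar has 31 days: +10 → Apr 1, 1986 (32 left).
Apr has 30 days: +30 → May 1, 1986 (2 left).
+2 → May 3, 1986.

May 3, 1986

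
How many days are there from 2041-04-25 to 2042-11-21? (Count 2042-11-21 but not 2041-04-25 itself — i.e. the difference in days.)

575

Apr 25, 2041 → Apr 25, 2042: 365 days.
Apr 25, 2042 → May 25, 2042: 30 days (April has 30).
May 25, 2042 → Jun 25, 2042: 31 days (May has 31).
Jun 25, 2042 → Jul 25, 2042: 30 days (June has 30).
Jul 25, 2042 → Aug 25, 2042: 31 days (July has 31).
Aug 25, 2042 → Sep 25, 2042: 31 days (August has 31).
Sep 25, 2042 → Oct 25, 2042: 30 days (September has 30).
Oct 25, 2042 → Nov 21, 2042: 27 days.
Total: 575 days.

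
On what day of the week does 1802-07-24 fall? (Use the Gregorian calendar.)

Saturday

Doomsday rule: the anchor day for the 1800s is Friday. For year 02: 2÷12 = 0 r 2, and 2÷4 = 0, so 0+2+0 = 2.
Friday + 2 ≡ Sunday — that's 1802's doomsday.
In July the doomsday date is Jul 11.
Jul 24 is 13 days after Jul 11; 13 mod 7 = 6, so Sunday + 6 = Saturday.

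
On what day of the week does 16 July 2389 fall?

Sunday

Doomsday rule: the anchor day for the 2300s is Wednesday. For year 89: 89÷12 = 7 r 5, and 5÷4 = 1, so 7+5+1 = 13.
Wednesday + 13 ≡ Tuesday — that's 2389's doomsday.
In July the doomsday date is Jul 11.
Jul 16 is 5 days after Jul 11; 5 mod 7 = 5, so Tuesday + 5 = Sunday.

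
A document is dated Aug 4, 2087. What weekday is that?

Monday

Doomsday rule: the anchor day for the 2000s is Tuesday. For year 87: 87÷12 = 7 r 3, and 3÷4 = 0, so 7+3+0 = 10.
Tuesday + 10 ≡ Friday — that's 2087's doomsday.
In August the doomsday date is Aug 8.
Aug 4 is 4 days before Aug 8; 4 mod 7 = 4, so Friday − 4 = Monday.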